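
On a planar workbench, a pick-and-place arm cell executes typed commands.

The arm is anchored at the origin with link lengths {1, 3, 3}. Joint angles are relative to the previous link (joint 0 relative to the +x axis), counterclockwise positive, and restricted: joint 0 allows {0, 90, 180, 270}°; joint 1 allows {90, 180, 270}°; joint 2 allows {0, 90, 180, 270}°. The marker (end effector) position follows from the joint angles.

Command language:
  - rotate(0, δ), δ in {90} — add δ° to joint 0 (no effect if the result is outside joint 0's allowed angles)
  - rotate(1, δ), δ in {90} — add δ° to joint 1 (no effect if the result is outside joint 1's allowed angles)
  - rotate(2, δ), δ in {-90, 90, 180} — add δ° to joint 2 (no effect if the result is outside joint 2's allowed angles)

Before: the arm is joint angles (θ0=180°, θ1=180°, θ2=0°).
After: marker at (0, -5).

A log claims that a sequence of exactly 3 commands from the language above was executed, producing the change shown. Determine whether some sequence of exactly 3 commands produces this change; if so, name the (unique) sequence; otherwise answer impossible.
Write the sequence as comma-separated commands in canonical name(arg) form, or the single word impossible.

rotate(0, 90), rotate(0, 90), rotate(0, 90)

t0: joint angles (θ0=180°, θ1=180°, θ2=0°)
[1] after rotate(0, 90): joint angles (θ0=270°, θ1=180°, θ2=0°)
[2] after rotate(0, 90): joint angles (θ0=0°, θ1=180°, θ2=0°)
[3] after rotate(0, 90): joint angles (θ0=90°, θ1=180°, θ2=0°)
no other 3-command option fits: unique.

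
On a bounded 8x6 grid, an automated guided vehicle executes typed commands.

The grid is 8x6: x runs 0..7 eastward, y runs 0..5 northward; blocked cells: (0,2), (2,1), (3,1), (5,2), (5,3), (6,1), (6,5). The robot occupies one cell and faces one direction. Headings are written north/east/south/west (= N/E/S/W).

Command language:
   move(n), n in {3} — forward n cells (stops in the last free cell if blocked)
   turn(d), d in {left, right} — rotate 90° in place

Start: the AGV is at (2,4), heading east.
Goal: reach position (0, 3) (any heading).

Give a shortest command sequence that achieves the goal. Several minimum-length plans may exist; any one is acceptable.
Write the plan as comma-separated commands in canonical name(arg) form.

start: at (2,4), heading east
1. turn(left) → at (2,4), heading north
2. turn(left) → at (2,4), heading west
3. move(3) → at (0,4), heading west
4. turn(left) → at (0,4), heading south
5. move(3) → at (0,3), heading south
shorter routes all fall short; 5 is best.

turn(left), turn(left), move(3), turn(left), move(3)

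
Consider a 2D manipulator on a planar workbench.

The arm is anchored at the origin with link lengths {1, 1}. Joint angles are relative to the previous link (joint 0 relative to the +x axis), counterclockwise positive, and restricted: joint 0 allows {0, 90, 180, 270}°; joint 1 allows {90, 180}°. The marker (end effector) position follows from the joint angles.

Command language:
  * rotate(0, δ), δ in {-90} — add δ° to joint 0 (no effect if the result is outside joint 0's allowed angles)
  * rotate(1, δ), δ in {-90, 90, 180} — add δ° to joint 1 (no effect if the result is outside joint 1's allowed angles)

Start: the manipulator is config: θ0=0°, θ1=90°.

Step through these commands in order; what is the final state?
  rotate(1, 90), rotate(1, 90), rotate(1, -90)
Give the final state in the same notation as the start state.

begin: config: θ0=0°, θ1=90°
t=1 rotate(1, 90) ⇒ config: θ0=0°, θ1=180°
t=2 rotate(1, 90) ⇒ config: θ0=0°, θ1=180°
t=3 rotate(1, -90) ⇒ config: θ0=0°, θ1=90°

config: θ0=0°, θ1=90°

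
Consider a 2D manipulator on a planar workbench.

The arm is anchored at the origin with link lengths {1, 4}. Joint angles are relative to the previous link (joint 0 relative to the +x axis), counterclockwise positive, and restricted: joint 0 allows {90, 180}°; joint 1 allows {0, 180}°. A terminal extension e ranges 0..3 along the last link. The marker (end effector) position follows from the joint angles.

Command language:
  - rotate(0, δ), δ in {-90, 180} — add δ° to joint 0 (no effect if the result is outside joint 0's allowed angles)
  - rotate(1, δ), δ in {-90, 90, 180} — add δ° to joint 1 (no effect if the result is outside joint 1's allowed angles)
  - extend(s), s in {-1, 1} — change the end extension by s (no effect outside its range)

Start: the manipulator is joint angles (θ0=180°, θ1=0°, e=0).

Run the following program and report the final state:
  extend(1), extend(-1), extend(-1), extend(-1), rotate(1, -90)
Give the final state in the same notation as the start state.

joint angles (θ0=180°, θ1=0°, e=0)

from: joint angles (θ0=180°, θ1=0°, e=0)
t=1 extend(1) ⇒ joint angles (θ0=180°, θ1=0°, e=1)
t=2 extend(-1) ⇒ joint angles (θ0=180°, θ1=0°, e=0)
t=3 extend(-1) ⇒ joint angles (θ0=180°, θ1=0°, e=0)
t=4 extend(-1) ⇒ joint angles (θ0=180°, θ1=0°, e=0)
t=5 rotate(1, -90) ⇒ joint angles (θ0=180°, θ1=0°, e=0)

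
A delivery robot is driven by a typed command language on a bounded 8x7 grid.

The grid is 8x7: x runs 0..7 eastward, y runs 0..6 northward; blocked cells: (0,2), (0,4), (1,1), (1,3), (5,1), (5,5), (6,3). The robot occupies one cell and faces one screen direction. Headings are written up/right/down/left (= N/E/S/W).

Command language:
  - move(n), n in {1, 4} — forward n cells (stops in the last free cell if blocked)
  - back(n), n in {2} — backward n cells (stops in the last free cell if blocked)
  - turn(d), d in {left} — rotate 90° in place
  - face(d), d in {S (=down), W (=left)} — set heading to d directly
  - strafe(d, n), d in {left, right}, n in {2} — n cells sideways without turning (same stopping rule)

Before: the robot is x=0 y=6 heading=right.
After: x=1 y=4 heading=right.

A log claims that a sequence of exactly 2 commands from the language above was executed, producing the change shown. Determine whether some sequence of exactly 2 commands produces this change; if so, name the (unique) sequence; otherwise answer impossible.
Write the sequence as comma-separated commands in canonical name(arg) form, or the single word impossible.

key: heading stays E — no command in the sequence turns
from: x=0 y=6 heading=right
[1] after move(1): x=1 y=6 heading=right
[2] after strafe(right, 2): x=1 y=4 heading=right
all 64 alternatives checked — unique.

move(1), strafe(right, 2)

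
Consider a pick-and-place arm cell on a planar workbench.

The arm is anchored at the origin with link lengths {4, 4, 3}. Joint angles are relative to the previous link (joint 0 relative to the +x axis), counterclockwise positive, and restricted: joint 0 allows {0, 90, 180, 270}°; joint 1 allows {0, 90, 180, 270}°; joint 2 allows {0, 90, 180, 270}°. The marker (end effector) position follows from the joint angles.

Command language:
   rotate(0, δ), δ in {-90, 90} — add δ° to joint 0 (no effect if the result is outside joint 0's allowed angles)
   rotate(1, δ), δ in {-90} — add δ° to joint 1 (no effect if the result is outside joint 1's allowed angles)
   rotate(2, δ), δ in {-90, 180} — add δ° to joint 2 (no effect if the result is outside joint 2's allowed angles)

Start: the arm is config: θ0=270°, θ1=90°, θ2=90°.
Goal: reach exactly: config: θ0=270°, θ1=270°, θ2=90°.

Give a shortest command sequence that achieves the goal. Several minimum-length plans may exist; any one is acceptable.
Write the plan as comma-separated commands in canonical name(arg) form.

start: config: θ0=270°, θ1=90°, θ2=90°
1. rotate(1, -90) → config: θ0=270°, θ1=0°, θ2=90°
2. rotate(1, -90) → config: θ0=270°, θ1=270°, θ2=90°
no 1-step plan works, so 2 is optimal.

rotate(1, -90), rotate(1, -90)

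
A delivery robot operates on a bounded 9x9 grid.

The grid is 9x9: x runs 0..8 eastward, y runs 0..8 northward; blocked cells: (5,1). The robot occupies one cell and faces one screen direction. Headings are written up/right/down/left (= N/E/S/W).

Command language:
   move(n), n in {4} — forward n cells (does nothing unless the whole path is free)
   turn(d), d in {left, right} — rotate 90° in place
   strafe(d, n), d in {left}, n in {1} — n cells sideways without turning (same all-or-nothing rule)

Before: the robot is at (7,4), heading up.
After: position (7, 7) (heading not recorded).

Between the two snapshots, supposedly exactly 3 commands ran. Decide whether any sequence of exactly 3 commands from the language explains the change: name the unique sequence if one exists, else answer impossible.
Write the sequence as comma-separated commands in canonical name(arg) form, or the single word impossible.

key: order matters: swapping move(4) and strafe(left, 1) lands elsewhere
initial: at (7,4), heading up
[1] after move(4): at (7,8), heading up
[2] after turn(left): at (7,8), heading left
[3] after strafe(left, 1): at (7,7), heading left
uniquely the one of 64 3-step routes that fits.

move(4), turn(left), strafe(left, 1)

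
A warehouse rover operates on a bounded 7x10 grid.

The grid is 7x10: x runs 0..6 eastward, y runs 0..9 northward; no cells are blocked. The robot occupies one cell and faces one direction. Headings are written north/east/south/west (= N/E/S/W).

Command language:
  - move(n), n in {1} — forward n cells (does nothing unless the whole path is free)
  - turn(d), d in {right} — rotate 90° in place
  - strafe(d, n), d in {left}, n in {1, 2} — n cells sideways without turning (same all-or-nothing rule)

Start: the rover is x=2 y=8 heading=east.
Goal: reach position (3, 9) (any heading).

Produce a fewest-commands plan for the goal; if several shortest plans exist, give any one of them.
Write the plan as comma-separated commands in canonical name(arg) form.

t0: x=2 y=8 heading=east
1. move(1) → x=3 y=8 heading=east
2. strafe(left, 1) → x=3 y=9 heading=east
minimal: 2 command(s), checked below 2.

move(1), strafe(left, 1)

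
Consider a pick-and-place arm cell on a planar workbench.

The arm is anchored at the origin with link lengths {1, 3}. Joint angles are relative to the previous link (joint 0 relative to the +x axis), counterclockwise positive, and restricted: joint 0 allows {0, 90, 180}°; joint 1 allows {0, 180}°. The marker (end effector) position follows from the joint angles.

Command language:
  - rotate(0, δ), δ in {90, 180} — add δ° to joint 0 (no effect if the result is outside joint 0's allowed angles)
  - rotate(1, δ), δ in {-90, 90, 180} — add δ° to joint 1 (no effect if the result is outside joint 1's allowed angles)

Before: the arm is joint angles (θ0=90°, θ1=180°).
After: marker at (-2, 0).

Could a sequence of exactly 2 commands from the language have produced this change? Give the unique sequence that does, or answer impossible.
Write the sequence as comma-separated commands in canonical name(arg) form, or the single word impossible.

key: running rotate(0, 180) before rotate(0, 90) would end elsewhere — order is forced
start: joint angles (θ0=90°, θ1=180°)
t=1 rotate(0, 90) ⇒ joint angles (θ0=180°, θ1=180°)
t=2 rotate(0, 180) ⇒ joint angles (θ0=0°, θ1=180°)
no other 2-command option fits: unique.

rotate(0, 90), rotate(0, 180)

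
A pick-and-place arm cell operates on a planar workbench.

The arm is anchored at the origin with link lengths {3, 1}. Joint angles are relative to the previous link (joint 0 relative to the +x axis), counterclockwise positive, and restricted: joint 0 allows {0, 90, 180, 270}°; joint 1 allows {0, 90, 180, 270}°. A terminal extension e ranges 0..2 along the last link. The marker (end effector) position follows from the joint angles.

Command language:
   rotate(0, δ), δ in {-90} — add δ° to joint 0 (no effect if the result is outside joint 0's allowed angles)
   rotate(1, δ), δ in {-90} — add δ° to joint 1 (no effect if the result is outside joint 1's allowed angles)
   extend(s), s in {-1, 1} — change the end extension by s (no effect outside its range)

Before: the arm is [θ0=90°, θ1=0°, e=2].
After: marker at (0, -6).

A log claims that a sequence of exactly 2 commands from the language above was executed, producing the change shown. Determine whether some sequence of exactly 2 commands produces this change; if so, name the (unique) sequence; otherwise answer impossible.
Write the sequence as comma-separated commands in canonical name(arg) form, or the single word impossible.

rotate(0, -90), rotate(0, -90)

begin: [θ0=90°, θ1=0°, e=2]
t=1 rotate(0, -90) ⇒ [θ0=0°, θ1=0°, e=2]
t=2 rotate(0, -90) ⇒ [θ0=270°, θ1=0°, e=2]
uniquely the one of 16 2-step routes that fits.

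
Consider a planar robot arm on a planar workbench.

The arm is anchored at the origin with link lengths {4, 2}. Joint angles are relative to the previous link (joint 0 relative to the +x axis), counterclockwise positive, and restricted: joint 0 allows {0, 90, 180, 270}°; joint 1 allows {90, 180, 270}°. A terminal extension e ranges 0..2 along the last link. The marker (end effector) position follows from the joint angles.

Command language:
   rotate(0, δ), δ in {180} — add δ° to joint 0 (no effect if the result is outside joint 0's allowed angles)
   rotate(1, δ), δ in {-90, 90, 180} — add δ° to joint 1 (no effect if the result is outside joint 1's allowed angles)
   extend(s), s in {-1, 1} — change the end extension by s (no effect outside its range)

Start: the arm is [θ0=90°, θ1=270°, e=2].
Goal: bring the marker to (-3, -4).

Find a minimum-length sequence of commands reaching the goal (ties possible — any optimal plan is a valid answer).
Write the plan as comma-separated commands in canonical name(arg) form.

extend(-1), rotate(0, 180)

from: [θ0=90°, θ1=270°, e=2]
1. extend(-1) → [θ0=90°, θ1=270°, e=1]
2. rotate(0, 180) → [θ0=270°, θ1=270°, e=1]
minimal: 2 command(s), checked below 2.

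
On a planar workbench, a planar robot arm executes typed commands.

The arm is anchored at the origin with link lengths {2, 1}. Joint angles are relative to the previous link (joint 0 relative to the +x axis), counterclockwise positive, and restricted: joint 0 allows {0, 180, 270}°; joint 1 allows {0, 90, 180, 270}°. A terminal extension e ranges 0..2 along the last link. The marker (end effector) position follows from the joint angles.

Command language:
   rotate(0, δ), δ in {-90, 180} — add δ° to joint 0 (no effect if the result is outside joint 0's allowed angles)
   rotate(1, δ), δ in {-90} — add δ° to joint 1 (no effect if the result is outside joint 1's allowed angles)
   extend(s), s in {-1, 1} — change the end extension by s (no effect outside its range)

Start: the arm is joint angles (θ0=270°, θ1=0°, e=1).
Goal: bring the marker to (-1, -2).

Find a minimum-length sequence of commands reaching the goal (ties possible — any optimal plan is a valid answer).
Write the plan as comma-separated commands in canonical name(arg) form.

from: joint angles (θ0=270°, θ1=0°, e=1)
step 1 (rotate(1, -90)): joint angles (θ0=270°, θ1=270°, e=1)
step 2 (extend(-1)): joint angles (θ0=270°, θ1=270°, e=0)
nothing shorter than 2 reaches the goal.

rotate(1, -90), extend(-1)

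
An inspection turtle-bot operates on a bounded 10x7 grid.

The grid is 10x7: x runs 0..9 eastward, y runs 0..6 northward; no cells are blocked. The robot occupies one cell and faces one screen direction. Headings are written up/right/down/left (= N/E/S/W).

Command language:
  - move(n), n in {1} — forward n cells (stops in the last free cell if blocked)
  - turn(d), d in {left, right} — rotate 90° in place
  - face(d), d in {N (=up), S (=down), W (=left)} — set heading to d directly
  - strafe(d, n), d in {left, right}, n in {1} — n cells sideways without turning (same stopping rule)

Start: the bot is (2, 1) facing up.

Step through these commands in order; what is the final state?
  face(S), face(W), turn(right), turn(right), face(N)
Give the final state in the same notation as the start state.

initial: (2, 1) facing up
t=1 face(S) ⇒ (2, 1) facing down
t=2 face(W) ⇒ (2, 1) facing left
t=3 turn(right) ⇒ (2, 1) facing up
t=4 turn(right) ⇒ (2, 1) facing right
t=5 face(N) ⇒ (2, 1) facing up

(2, 1) facing up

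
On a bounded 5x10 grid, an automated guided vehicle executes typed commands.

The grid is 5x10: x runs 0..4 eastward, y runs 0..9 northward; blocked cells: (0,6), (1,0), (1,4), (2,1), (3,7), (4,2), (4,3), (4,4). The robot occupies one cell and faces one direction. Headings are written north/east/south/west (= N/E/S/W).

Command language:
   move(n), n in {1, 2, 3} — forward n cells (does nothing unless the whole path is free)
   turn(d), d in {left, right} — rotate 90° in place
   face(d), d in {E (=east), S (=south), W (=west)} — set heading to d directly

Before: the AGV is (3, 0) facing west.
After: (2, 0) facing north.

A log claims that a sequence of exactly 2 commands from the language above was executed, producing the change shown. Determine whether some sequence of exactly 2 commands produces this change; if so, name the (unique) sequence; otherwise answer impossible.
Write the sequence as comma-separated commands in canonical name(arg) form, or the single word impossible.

move(1), turn(right)

key: order matters: swapping move(1) and turn(right) lands elsewhere
start: (3, 0) facing west
1. move(1) → (2, 0) facing west
2. turn(right) → (2, 0) facing north
all 64 alternatives checked — unique.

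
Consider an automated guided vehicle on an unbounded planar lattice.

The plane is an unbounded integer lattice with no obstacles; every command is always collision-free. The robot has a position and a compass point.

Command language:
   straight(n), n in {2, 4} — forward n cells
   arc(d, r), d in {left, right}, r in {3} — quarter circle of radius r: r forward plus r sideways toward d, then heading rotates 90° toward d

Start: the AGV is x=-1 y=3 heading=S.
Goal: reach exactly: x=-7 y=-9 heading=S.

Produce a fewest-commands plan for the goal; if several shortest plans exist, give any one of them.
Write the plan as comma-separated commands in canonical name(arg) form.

from: x=-1 y=3 heading=S
step 1 (straight(2)): x=-1 y=1 heading=S
step 2 (straight(4)): x=-1 y=-3 heading=S
step 3 (arc(right, 3)): x=-4 y=-6 heading=W
step 4 (arc(left, 3)): x=-7 y=-9 heading=S
nothing shorter than 4 reaches the goal.

straight(2), straight(4), arc(right, 3), arc(left, 3)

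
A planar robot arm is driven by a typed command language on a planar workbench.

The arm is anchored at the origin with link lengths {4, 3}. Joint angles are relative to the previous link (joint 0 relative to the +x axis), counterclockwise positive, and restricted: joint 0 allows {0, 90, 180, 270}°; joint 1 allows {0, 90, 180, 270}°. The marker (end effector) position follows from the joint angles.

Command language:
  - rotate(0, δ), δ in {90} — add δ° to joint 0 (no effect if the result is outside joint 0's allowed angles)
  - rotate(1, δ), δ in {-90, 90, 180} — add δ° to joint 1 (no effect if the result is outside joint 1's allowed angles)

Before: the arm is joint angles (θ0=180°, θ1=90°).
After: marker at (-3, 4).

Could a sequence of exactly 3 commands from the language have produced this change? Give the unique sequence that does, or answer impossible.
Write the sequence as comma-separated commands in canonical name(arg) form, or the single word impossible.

initial: joint angles (θ0=180°, θ1=90°)
t=1 rotate(0, 90) ⇒ joint angles (θ0=270°, θ1=90°)
t=2 rotate(0, 90) ⇒ joint angles (θ0=0°, θ1=90°)
t=3 rotate(0, 90) ⇒ joint angles (θ0=90°, θ1=90°)
uniquely the one of 64 3-step routes that fits.

rotate(0, 90), rotate(0, 90), rotate(0, 90)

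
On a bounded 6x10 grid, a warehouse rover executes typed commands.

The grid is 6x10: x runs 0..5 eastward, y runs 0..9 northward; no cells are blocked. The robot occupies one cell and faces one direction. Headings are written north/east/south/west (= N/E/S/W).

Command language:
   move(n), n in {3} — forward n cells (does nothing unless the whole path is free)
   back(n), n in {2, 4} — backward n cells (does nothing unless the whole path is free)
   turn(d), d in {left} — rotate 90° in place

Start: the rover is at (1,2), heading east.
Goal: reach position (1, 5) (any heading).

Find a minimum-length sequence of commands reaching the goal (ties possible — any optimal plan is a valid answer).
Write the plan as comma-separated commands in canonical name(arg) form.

turn(left), move(3)

initial: at (1,2), heading east
step 1 (turn(left)): at (1,2), heading north
step 2 (move(3)): at (1,5), heading north
shorter routes all fall short; 2 is best.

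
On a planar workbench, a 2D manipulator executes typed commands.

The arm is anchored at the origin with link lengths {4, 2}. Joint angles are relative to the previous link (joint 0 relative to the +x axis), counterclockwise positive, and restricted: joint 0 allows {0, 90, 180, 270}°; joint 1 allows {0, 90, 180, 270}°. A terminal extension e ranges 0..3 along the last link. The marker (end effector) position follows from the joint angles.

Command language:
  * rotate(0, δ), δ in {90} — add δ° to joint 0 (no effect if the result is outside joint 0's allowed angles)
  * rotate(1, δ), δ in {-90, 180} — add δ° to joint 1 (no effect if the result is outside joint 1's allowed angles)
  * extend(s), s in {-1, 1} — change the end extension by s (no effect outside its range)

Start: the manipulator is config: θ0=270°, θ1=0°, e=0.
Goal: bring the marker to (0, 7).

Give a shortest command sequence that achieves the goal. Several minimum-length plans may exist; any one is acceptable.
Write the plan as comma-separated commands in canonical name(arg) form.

extend(1), rotate(0, 90), rotate(0, 90)

initial: config: θ0=270°, θ1=0°, e=0
[1] after extend(1): config: θ0=270°, θ1=0°, e=1
[2] after rotate(0, 90): config: θ0=0°, θ1=0°, e=1
[3] after rotate(0, 90): config: θ0=90°, θ1=0°, e=1
shorter routes all fall short; 3 is best.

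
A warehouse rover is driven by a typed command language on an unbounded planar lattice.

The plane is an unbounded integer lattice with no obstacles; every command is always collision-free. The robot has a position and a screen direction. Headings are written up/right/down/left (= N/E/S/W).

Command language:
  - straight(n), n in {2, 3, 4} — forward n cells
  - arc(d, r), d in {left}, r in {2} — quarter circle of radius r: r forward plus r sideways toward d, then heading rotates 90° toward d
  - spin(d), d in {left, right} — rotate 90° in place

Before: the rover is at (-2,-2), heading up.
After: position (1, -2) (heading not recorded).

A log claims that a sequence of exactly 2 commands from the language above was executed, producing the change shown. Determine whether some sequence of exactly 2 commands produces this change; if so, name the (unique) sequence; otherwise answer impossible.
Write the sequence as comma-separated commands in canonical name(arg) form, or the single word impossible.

spin(right), straight(3)

key: running straight(3) before spin(right) would end elsewhere — order is forced
from: at (-2,-2), heading up
t=1 spin(right) ⇒ at (-2,-2), heading right
t=2 straight(3) ⇒ at (1,-2), heading right
all 36 alternatives checked — unique.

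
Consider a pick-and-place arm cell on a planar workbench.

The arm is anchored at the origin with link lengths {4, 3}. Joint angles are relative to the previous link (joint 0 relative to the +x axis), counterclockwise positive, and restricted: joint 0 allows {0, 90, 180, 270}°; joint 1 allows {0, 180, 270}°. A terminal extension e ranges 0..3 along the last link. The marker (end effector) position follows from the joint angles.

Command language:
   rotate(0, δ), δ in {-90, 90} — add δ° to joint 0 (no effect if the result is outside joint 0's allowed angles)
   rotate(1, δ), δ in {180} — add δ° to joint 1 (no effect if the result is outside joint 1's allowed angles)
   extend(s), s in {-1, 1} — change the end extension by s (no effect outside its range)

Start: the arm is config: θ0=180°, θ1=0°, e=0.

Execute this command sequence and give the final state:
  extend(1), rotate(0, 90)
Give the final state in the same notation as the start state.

config: θ0=270°, θ1=0°, e=1

t0: config: θ0=180°, θ1=0°, e=0
t=1 extend(1) ⇒ config: θ0=180°, θ1=0°, e=1
t=2 rotate(0, 90) ⇒ config: θ0=270°, θ1=0°, e=1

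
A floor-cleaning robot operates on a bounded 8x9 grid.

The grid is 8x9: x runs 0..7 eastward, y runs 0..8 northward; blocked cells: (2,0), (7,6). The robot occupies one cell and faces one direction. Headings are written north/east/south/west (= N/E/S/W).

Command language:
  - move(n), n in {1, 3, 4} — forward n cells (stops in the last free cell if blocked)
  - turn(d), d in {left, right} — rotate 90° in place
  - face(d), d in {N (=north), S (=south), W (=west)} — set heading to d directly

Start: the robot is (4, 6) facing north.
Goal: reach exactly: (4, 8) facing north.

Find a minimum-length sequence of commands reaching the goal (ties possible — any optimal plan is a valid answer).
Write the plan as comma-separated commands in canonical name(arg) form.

initial: (4, 6) facing north
step 1 (move(3)): (4, 8) facing north
shorter routes all fall short; 1 is best.

move(3)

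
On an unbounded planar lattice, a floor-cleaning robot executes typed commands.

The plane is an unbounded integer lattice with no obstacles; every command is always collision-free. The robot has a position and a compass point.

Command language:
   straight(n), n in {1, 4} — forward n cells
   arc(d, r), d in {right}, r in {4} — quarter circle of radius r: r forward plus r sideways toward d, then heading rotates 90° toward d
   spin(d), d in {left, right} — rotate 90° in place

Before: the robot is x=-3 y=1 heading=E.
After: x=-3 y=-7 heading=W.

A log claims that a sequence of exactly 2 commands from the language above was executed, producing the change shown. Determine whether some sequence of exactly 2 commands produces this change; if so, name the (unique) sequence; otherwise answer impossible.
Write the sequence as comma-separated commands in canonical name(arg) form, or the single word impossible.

key: cell and facing (now W) both changed — the 2 commands mix motion and turning
from: x=-3 y=1 heading=E
step 1 (arc(right, 4)): x=1 y=-3 heading=S
step 2 (arc(right, 4)): x=-3 y=-7 heading=W
uniquely the one of 25 2-step routes that fits.

arc(right, 4), arc(right, 4)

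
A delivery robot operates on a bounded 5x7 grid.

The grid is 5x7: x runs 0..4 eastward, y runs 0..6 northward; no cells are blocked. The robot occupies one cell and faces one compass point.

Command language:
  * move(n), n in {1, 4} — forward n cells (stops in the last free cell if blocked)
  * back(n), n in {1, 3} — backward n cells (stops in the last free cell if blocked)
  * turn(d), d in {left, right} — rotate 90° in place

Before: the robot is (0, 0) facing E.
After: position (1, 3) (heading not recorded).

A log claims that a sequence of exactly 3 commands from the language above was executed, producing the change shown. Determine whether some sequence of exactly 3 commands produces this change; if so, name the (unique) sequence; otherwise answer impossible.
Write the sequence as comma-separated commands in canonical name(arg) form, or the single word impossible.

move(1), turn(right), back(3)

key: running back(3) before move(1) would end elsewhere — order is forced
from: (0, 0) facing E
[1] after move(1): (1, 0) facing E
[2] after turn(right): (1, 0) facing S
[3] after back(3): (1, 3) facing S
all 216 alternatives checked — unique.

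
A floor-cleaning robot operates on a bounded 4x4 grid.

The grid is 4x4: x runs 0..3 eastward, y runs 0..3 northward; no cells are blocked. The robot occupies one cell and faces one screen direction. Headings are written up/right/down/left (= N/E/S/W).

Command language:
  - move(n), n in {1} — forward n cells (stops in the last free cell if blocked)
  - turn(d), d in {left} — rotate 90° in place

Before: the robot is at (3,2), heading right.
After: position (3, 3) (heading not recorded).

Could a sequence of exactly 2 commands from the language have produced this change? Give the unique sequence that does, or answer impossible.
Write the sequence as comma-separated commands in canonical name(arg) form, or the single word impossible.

key: order matters: swapping turn(left) and move(1) lands elsewhere
begin: at (3,2), heading right
[1] after turn(left): at (3,2), heading up
[2] after move(1): at (3,3), heading up
no rival 2-sequence matches.

turn(left), move(1)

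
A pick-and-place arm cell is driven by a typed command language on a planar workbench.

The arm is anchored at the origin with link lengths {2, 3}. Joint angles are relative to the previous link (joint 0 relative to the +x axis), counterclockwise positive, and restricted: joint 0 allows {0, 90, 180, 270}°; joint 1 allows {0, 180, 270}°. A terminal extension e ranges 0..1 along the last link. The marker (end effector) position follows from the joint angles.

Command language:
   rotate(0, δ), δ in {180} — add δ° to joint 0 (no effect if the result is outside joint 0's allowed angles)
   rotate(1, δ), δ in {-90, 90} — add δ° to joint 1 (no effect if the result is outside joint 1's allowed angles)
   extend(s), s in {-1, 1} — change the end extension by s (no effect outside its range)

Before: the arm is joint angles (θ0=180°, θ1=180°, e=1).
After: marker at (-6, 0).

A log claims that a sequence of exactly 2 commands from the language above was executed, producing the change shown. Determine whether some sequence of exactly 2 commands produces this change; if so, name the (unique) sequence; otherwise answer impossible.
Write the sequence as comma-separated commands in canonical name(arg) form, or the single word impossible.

initial: joint angles (θ0=180°, θ1=180°, e=1)
t=1 rotate(1, 90) ⇒ joint angles (θ0=180°, θ1=270°, e=1)
t=2 rotate(1, 90) ⇒ joint angles (θ0=180°, θ1=0°, e=1)
no rival 2-sequence matches.

rotate(1, 90), rotate(1, 90)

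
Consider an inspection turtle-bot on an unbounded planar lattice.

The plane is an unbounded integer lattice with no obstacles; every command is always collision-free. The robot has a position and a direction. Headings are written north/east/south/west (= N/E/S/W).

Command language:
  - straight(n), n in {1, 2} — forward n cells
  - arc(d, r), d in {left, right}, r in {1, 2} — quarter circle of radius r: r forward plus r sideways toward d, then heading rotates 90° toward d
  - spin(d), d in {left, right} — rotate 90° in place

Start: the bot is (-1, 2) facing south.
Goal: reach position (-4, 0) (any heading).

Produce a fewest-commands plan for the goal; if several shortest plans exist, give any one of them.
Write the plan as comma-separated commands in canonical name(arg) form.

arc(right, 2), straight(1)

start: (-1, 2) facing south
step 1 (arc(right, 2)): (-3, 0) facing west
step 2 (straight(1)): (-4, 0) facing west
shorter routes all fall short; 2 is best.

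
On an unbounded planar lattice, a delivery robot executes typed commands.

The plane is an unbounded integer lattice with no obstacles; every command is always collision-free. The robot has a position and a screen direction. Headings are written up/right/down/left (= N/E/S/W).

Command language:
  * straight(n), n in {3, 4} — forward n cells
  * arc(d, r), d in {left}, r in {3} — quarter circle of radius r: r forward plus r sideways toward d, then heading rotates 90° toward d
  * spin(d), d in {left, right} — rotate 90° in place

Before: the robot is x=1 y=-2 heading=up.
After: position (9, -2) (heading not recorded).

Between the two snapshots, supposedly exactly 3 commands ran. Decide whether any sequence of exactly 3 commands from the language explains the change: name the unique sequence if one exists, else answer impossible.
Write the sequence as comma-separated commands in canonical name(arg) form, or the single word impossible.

spin(right), straight(4), straight(4)

key: order matters: swapping spin(right) and straight(4) lands elsewhere
from: x=1 y=-2 heading=up
1. spin(right) → x=1 y=-2 heading=right
2. straight(4) → x=5 y=-2 heading=right
3. straight(4) → x=9 y=-2 heading=right
all 125 alternatives checked — unique.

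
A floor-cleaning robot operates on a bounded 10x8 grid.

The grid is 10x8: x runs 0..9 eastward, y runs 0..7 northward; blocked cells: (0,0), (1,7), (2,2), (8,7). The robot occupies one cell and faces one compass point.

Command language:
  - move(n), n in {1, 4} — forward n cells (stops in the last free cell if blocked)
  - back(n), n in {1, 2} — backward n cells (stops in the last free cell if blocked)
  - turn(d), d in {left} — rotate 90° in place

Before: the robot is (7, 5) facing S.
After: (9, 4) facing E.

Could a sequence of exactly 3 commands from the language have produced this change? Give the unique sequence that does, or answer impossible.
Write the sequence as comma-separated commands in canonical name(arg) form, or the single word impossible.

key: move(4) runs into the grid edge before its full distance
initial: (7, 5) facing S
t=1 move(1) ⇒ (7, 4) facing S
t=2 turn(left) ⇒ (7, 4) facing E
t=3 move(4) ⇒ (9, 4) facing E
all 125 alternatives checked — unique.

move(1), turn(left), move(4)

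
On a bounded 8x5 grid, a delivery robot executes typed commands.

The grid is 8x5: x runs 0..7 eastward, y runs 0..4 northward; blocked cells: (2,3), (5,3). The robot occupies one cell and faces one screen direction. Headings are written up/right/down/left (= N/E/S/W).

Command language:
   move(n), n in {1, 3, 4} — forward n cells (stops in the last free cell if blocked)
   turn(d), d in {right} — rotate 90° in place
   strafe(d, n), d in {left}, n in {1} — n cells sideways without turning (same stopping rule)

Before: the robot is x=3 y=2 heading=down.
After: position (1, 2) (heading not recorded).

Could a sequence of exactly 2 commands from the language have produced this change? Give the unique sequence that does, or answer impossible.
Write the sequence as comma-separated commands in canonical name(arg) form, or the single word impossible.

impossible

every 2-command combo misses the target.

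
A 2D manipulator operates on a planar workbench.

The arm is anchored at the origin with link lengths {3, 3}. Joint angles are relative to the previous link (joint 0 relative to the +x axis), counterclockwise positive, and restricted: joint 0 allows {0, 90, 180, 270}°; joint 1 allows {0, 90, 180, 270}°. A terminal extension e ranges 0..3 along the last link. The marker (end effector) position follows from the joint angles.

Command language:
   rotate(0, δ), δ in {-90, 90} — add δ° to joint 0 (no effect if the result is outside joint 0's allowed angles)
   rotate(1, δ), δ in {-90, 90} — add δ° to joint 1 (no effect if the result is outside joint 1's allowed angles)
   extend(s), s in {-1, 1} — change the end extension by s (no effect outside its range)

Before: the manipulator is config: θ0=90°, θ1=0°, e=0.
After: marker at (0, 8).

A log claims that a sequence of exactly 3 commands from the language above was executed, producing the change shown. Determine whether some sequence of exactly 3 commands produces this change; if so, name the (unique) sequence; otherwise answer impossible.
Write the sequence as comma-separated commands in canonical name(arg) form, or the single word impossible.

key: running extend(1) before extend(-1) would end elsewhere — order is forced
from: config: θ0=90°, θ1=0°, e=0
t=1 extend(-1) ⇒ config: θ0=90°, θ1=0°, e=0
t=2 extend(1) ⇒ config: θ0=90°, θ1=0°, e=1
t=3 extend(1) ⇒ config: θ0=90°, θ1=0°, e=2
no other 3-command option fits: unique.

extend(-1), extend(1), extend(1)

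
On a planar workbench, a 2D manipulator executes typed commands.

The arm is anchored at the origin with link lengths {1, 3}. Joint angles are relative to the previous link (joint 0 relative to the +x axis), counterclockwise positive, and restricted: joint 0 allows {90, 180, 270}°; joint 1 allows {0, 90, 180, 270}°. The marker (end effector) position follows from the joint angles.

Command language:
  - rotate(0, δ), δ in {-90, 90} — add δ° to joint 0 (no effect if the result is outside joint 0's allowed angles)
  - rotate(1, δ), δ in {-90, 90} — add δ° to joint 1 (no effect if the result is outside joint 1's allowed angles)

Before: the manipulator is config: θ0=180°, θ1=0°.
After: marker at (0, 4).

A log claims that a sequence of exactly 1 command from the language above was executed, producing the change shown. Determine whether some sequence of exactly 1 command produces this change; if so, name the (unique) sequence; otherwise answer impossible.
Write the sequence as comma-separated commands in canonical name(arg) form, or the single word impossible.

rotate(0, -90)

start: config: θ0=180°, θ1=0°
step 1 (rotate(0, -90)): config: θ0=90°, θ1=0°
no rival 1-sequence matches.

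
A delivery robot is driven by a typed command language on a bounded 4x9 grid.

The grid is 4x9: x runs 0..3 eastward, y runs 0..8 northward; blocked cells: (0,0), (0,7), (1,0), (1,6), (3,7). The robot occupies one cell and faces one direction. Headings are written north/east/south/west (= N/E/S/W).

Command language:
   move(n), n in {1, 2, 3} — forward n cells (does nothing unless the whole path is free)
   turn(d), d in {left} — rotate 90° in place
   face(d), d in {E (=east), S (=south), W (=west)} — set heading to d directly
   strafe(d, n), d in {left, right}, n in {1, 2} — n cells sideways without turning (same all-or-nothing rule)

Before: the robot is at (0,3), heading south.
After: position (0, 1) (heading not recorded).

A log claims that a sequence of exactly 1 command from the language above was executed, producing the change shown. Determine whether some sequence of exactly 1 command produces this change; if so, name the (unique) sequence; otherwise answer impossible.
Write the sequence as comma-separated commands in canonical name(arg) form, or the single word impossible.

move(2)

initial: at (0,3), heading south
step 1 (move(2)): at (0,1), heading south
no other 1-command option fits: unique.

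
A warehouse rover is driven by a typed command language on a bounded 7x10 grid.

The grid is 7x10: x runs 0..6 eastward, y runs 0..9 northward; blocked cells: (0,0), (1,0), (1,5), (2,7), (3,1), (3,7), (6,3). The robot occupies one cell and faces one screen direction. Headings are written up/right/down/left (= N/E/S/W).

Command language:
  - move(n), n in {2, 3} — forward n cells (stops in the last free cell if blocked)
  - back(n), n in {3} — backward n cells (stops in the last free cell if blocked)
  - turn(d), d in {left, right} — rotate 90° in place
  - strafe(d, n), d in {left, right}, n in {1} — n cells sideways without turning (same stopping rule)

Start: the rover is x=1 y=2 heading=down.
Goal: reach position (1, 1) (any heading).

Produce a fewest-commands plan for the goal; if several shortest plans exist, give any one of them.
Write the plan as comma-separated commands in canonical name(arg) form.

move(2)

start: x=1 y=2 heading=down
step 1 (move(2)): x=1 y=1 heading=down
nothing shorter than 1 reaches the goal.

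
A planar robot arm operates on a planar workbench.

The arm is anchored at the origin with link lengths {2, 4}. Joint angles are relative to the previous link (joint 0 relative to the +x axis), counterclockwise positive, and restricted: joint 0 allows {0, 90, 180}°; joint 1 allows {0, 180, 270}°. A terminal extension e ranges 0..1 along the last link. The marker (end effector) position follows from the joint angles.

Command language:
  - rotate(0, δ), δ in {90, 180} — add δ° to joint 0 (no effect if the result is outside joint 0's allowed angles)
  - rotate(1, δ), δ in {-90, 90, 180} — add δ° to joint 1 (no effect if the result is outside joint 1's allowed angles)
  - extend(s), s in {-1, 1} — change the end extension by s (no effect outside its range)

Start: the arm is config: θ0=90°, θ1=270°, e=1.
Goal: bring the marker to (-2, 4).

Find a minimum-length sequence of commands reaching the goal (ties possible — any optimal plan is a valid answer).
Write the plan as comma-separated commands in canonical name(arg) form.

initial: config: θ0=90°, θ1=270°, e=1
step 1 (rotate(0, 90)): config: θ0=180°, θ1=270°, e=1
step 2 (extend(-1)): config: θ0=180°, θ1=270°, e=0
no 1-step plan works, so 2 is optimal.

rotate(0, 90), extend(-1)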